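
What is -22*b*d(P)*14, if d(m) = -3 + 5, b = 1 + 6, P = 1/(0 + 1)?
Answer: -4312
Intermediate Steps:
P = 1 (P = 1/1 = 1)
b = 7
d(m) = 2
-22*b*d(P)*14 = -154*2*14 = -22*14*14 = -308*14 = -4312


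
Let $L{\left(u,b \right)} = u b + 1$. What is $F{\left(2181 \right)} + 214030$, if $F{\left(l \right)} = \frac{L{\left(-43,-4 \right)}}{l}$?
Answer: $\frac{466799603}{2181} \approx 2.1403 \cdot 10^{5}$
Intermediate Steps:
$L{\left(u,b \right)} = 1 + b u$ ($L{\left(u,b \right)} = b u + 1 = 1 + b u$)
$F{\left(l \right)} = \frac{173}{l}$ ($F{\left(l \right)} = \frac{1 - -172}{l} = \frac{1 + 172}{l} = \frac{173}{l}$)
$F{\left(2181 \right)} + 214030 = \frac{173}{2181} + 214030 = \frac{466799603}{2181}$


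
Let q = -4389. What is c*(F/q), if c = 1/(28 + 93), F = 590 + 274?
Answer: -288/177023 ≈ -0.0016269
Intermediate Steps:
F = 864
c = 1/121 ≈ 0.0082645
c*(F/q) = (864/(-4389))/121 = (864*(-1/4389))/121 = (1/121)*(-288/1463) = -288/177023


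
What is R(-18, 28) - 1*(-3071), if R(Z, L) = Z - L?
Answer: 3025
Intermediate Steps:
R(-18, 28) - 1*(-3071) = (-18 - 1*28) - 1*(-3071) = (-18 - 28) + 3071 = -46 + 3071 = 3025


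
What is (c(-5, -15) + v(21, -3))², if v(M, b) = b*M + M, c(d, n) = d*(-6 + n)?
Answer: 3969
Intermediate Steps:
v(M, b) = M + M*b (v(M, b) = M*b + M = M + M*b)
(c(-5, -15) + v(21, -3))² = (-5*(-6 - 15) + 21*(1 - 3))² = (-5*(-21) + 21*(-2))² = (105 - 42)² = 63² = 3969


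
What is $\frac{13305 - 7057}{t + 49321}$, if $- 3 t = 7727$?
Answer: $\frac{4686}{35059} \approx 0.13366$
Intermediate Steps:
$t = - \frac{7727}{3}$ ($t = \left(- \frac{1}{3}\right) 7727 = - \frac{7727}{3} \approx -2575.7$)
$\frac{13305 - 7057}{t + 49321} = \frac{13305 - 7057}{- \frac{7727}{3} + 49321} = \frac{6248}{\frac{140236}{3}} = 6248 \cdot \frac{3}{140236} = \frac{4686}{35059}$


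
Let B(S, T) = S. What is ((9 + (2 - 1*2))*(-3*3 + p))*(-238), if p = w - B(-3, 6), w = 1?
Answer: 10710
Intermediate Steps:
p = 4 (p = 1 - 1*(-3) = 1 + 3 = 4)
((9 + (2 - 1*2))*(-3*3 + p))*(-238) = ((9 + (2 - 1*2))*(-3*3 + 4))*(-238) = ((9 + (2 - 2))*(-9 + 4))*(-238) = ((9 + 0)*(-5))*(-238) = (9*(-5))*(-238) = -45*(-238) = 10710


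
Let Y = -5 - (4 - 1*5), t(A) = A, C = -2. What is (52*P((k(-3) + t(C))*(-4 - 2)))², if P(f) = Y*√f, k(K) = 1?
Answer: 259584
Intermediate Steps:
Y = -4 (Y = -5 - (4 - 5) = -5 - 1*(-1) = -5 + 1 = -4)
P(f) = -4*√f
(52*P((k(-3) + t(C))*(-4 - 2)))² = (52*(-4*√6))² = (-208*√6)² = 259584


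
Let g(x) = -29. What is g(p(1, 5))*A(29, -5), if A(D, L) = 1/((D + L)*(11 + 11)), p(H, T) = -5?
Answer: -29/528 ≈ -0.054924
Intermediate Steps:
A(D, L) = 1/(22*D + 22*L) (A(D, L) = 1/((D + L)*22) = 1/(22*D + 22*L))
g(p(1, 5))*A(29, -5) = -29/(22*(29 - 5)) = -29/(22*24) = -29*1/528 = -29/528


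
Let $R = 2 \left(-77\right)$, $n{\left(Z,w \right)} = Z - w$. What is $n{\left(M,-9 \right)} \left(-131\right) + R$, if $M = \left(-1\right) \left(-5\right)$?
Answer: $-1988$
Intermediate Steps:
$M = 5$
$R = -154$
$n{\left(M,-9 \right)} \left(-131\right) + R = \left(5 - -9\right) \left(-131\right) - 154 = \left(5 + 9\right) \left(-131\right) - 154 = 14 \left(-131\right) - 154 = -1834 - 154 = -1988$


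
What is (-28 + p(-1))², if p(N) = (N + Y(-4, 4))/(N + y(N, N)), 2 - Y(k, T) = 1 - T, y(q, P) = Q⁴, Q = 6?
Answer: 1314497536/1677025 ≈ 783.83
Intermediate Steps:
y(q, P) = 1296 (y(q, P) = 6⁴ = 1296)
Y(k, T) = 1 + T (Y(k, T) = 2 - (1 - T) = 2 + (-1 + T) = 1 + T)
p(N) = (5 + N)/(1296 + N) (p(N) = (N + (1 + 4))/(N + 1296) = (N + 5)/(1296 + N) = (5 + N)/(1296 + N))
(-28 + p(-1))² = (-28 + (5 - 1)/(1296 - 1))² = (-28 + 4/1295)² = (-36256/1295)² = 1314497536/1677025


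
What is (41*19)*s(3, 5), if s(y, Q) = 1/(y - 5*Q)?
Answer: -779/22 ≈ -35.409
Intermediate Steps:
(41*19)*s(3, 5) = (41*19)/(3 - 5*5) = 779/(3 - 25) = 779/(-22) = 779*(-1/22) = -779/22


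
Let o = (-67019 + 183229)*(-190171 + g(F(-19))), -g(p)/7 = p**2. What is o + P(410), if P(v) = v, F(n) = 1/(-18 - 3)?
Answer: -1392285720710/63 ≈ -2.2100e+10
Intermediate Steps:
F(n) = -1/21 (F(n) = 1/(-21) = -1/21)
g(p) = -7*p**2
o = -1392285746540/63 (o = (-67019 + 183229)*(-190171 - 7*(-1/21)**2) = 116210*(-190171 - 7*1/441) = 116210*(-190171 - 1/63) = 116210*(-11980774/63) = -1392285746540/63 ≈ -2.2100e+10)
o + P(410) = -1392285746540/63 + 410 = -1392285720710/63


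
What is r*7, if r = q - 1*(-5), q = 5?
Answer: 70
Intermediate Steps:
r = 10 (r = 5 - 1*(-5) = 5 + 5 = 10)
r*7 = 10*7 = 70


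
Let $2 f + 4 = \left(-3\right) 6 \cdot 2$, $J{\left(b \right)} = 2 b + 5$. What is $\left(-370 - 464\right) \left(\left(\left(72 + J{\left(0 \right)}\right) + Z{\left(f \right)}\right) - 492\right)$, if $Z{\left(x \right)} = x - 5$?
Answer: $366960$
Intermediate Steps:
$J{\left(b \right)} = 5 + 2 b$
$f = -20$ ($f = -2 + \frac{\left(-3\right) 6 \cdot 2}{2} = -2 + \frac{\left(-18\right) 2}{2} = -2 + \frac{1}{2} \left(-36\right) = -2 - 18 = -20$)
$Z{\left(x \right)} = -5 + x$ ($Z{\left(x \right)} = x - 5 = -5 + x$)
$\left(-370 - 464\right) \left(\left(\left(72 + J{\left(0 \right)}\right) + Z{\left(f \right)}\right) - 492\right) = \left(-370 - 464\right) \left(\left(\left(72 + \left(5 + 2 \cdot 0\right)\right) - 25\right) - 492\right) = - 834 \left(\left(\left(72 + \left(5 + 0\right)\right) - 25\right) - 492\right) = - 834 \left(\left(\left(72 + 5\right) - 25\right) - 492\right) = - 834 \left(\left(77 - 25\right) - 492\right) = - 834 \left(52 - 492\right) = \left(-834\right) \left(-440\right) = 366960$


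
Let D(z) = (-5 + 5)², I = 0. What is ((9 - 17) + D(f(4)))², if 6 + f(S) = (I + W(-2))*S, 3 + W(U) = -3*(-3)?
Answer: 64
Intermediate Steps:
W(U) = 6 (W(U) = -3 - 3*(-3) = -3 + 9 = 6)
f(S) = -6 + 6*S (f(S) = -6 + (0 + 6)*S = -6 + 6*S)
D(z) = 0 (D(z) = 0² = 0)
((9 - 17) + D(f(4)))² = ((9 - 17) + 0)² = (-8 + 0)² = (-8)² = 64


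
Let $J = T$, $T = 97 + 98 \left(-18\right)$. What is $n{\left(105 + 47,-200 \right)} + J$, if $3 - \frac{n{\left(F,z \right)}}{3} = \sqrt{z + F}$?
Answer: $-1658 - 12 i \sqrt{3} \approx -1658.0 - 20.785 i$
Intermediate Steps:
$n{\left(F,z \right)} = 9 - 3 \sqrt{F + z}$ ($n{\left(F,z \right)} = 9 - 3 \sqrt{z + F} = 9 - 3 \sqrt{F + z}$)
$T = -1667$ ($T = 97 - 1764 = -1667$)
$J = -1667$
$n{\left(105 + 47,-200 \right)} + J = \left(9 - 3 \sqrt{\left(105 + 47\right) - 200}\right) - 1667 = \left(9 - 3 \sqrt{152 - 200}\right) - 1667 = \left(9 - 3 \sqrt{-48}\right) - 1667 = \left(9 - 3 \cdot 4 i \sqrt{3}\right) - 1667 = \left(9 - 12 i \sqrt{3}\right) - 1667 = -1658 - 12 i \sqrt{3}$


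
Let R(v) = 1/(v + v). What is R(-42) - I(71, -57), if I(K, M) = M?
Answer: 4787/84 ≈ 56.988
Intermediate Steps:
R(v) = 1/(2*v)
R(-42) - I(71, -57) = (½)/(-42) - 1*(-57) = (½)*(-1/42) + 57 = -1/84 + 57 = 4787/84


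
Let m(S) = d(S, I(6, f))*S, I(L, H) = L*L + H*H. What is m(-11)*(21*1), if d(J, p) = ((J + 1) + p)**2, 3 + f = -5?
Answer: -1871100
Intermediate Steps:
f = -8 (f = -3 - 5 = -8)
I(L, H) = H**2 + L**2 (I(L, H) = L**2 + H**2 = H**2 + L**2)
d(J, p) = (1 + J + p)**2 (d(J, p) = ((1 + J) + p)**2 = (1 + J + p)**2)
m(S) = S*(101 + S)**2 (m(S) = (1 + S + ((-8)**2 + 6**2))**2*S = (1 + S + (64 + 36))**2*S = (1 + S + 100)**2*S = (101 + S)**2*S = S*(101 + S)**2)
m(-11)*(21*1) = (-11*(101 - 11)**2)*(21*1) = -11*90**2*21 = -11*8100*21 = -89100*21 = -1871100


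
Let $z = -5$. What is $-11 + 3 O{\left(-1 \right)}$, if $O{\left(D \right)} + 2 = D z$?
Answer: $-2$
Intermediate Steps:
$O{\left(D \right)} = -2 - 5 D$ ($O{\left(D \right)} = -2 + D \left(-5\right) = -2 - 5 D$)
$-11 + 3 O{\left(-1 \right)} = -11 + 3 \left(-2 - -5\right) = -11 + 3 \left(-2 + 5\right) = -11 + 3 \cdot 3 = -11 + 9 = -2$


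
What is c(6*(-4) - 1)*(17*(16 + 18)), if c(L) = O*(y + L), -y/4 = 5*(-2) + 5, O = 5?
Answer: -14450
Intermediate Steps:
y = 20 (y = -4*(5*(-2) + 5) = -4*(-10 + 5) = -4*(-5) = 20)
c(L) = 100 + 5*L (c(L) = 5*(20 + L) = 100 + 5*L)
c(6*(-4) - 1)*(17*(16 + 18)) = (100 + 5*(6*(-4) - 1))*(17*(16 + 18)) = (100 + 5*(-24 - 1))*(17*34) = (100 + 5*(-25))*578 = (100 - 125)*578 = -25*578 = -14450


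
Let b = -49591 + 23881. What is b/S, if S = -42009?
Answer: 8570/14003 ≈ 0.61201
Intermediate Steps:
b = -25710
b/S = -25710/(-42009) = -25710*(-1/42009) = 8570/14003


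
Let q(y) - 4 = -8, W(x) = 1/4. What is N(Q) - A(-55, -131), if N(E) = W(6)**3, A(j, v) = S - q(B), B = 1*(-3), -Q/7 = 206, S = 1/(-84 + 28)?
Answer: -1777/448 ≈ -3.9665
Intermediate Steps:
W(x) = 1/4
S = -1/56 (S = 1/(-56) = -1/56 ≈ -0.017857)
Q = -1442 (Q = -7*206 = -1442)
B = -3
q(y) = -4 (q(y) = 4 - 8 = -4)
A(j, v) = 223/56 (A(j, v) = -1/56 - 1*(-4) = -1/56 + 4 = 223/56)
N(E) = 1/64 (N(E) = (1/4)**3 = 1/64)
N(Q) - A(-55, -131) = 1/64 - 1*223/56 = 1/64 - 223/56 = -1777/448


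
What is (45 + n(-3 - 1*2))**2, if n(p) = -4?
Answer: 1681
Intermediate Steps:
(45 + n(-3 - 1*2))**2 = (45 - 4)**2 = 41**2 = 1681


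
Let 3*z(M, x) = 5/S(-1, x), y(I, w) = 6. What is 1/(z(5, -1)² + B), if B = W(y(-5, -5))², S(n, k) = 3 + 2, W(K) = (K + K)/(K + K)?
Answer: 9/10 ≈ 0.90000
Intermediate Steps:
W(K) = 1 (W(K) = (2*K)/((2*K)) = (2*K)*(1/(2*K)) = 1)
S(n, k) = 5
z(M, x) = ⅓ (z(M, x) = (5/5)/3 = (5*(⅕))/3 = (⅓)*1 = ⅓)
B = 1 (B = 1² = 1)
1/(z(5, -1)² + B) = 1/((⅓)² + 1) = 1/(⅑ + 1) = 1/(10/9) = 9/10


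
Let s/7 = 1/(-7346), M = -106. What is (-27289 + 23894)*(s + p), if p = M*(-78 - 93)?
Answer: -452056434655/7346 ≈ -6.1538e+7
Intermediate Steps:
s = -7/7346 (s = 7/(-7346) = 7*(-1/7346) = -7/7346 ≈ -0.00095290)
p = 18126 (p = -106*(-78 - 93) = -106*(-171) = 18126)
(-27289 + 23894)*(s + p) = (-27289 + 23894)*(-7/7346 + 18126) = -3395*133153589/7346 = -452056434655/7346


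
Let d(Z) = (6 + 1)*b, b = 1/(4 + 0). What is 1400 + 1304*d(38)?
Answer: 3682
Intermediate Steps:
b = ¼ (b = 1/4 = ¼ ≈ 0.25000)
d(Z) = 7/4 (d(Z) = (6 + 1)*(¼) = 7*(¼) = 7/4)
1400 + 1304*d(38) = 1400 + 1304*(7/4) = 1400 + 2282 = 3682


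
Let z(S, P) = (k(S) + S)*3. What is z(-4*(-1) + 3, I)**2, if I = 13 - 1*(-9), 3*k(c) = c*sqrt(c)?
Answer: 784 + 294*sqrt(7) ≈ 1561.9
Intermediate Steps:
k(c) = c**(3/2)/3 (k(c) = (c*sqrt(c))/3 = c**(3/2)/3)
I = 22 (I = 13 + 9 = 22)
z(S, P) = S**(3/2) + 3*S (z(S, P) = (S**(3/2)/3 + S)*3 = (S + S**(3/2)/3)*3 = S**(3/2) + 3*S)
z(-4*(-1) + 3, I)**2 = ((-4*(-1) + 3)**(3/2) + 3*(-4*(-1) + 3))**2 = ((4 + 3)**(3/2) + 3*(4 + 3))**2 = (7**(3/2) + 3*7)**2 = (7*sqrt(7) + 21)**2 = (21 + 7*sqrt(7))**2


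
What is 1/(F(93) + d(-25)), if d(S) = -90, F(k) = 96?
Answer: 1/6 ≈ 0.16667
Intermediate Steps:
1/(F(93) + d(-25)) = 1/(96 - 90) = 1/6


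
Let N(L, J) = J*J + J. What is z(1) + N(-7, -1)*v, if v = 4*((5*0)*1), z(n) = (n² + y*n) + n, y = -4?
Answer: -2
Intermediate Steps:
N(L, J) = J + J² (N(L, J) = J² + J = J + J²)
z(n) = n² - 3*n (z(n) = (n² - 4*n) + n = n² - 3*n)
v = 0 (v = 4*(0*1) = 4*0 = 0)
z(1) + N(-7, -1)*v = 1*(-3 + 1) - (1 - 1)*0 = 1*(-2) - 1*0*0 = -2 + 0*0 = -2 + 0 = -2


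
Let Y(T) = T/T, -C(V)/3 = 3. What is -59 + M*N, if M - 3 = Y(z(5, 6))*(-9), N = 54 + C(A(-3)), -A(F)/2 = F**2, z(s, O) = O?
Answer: -329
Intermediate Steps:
A(F) = -2*F**2
C(V) = -9 (C(V) = -3*3 = -9)
Y(T) = 1
N = 45 (N = 54 - 9 = 45)
M = -6 (M = 3 + 1*(-9) = 3 - 9 = -6)
-59 + M*N = -59 - 6*45 = -59 - 270 = -329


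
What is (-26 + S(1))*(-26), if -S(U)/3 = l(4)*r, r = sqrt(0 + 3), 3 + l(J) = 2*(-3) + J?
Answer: 676 - 390*sqrt(3) ≈ 0.50019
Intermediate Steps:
l(J) = -9 + J (l(J) = -3 + (2*(-3) + J) = -3 + (-6 + J) = -9 + J)
r = sqrt(3) ≈ 1.7320
S(U) = 15*sqrt(3) (S(U) = -3*(-9 + 4)*sqrt(3) = -(-15)*sqrt(3) = 15*sqrt(3))
(-26 + S(1))*(-26) = (-26 + 15*sqrt(3))*(-26) = 676 - 390*sqrt(3)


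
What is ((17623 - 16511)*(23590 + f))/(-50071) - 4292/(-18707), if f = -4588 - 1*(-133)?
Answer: -397834886108/936678197 ≈ -424.73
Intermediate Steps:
f = -4455 (f = -4588 + 133 = -4455)
((17623 - 16511)*(23590 + f))/(-50071) - 4292/(-18707) = ((17623 - 16511)*(23590 - 4455))/(-50071) - 4292/(-18707) = (1112*19135)*(-1/50071) - 4292*(-1/18707) = 21278120*(-1/50071) + 4292/18707 = -21278120/50071 + 4292/18707 = -397834886108/936678197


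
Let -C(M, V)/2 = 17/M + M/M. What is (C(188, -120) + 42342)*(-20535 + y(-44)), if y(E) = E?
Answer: -81903246997/94 ≈ -8.7131e+8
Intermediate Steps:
C(M, V) = -2 - 34/M (C(M, V) = -2*(17/M + M/M) = -2*(17/M + 1) = -2*(1 + 17/M) = -2 - 34/M)
(C(188, -120) + 42342)*(-20535 + y(-44)) = ((-2 - 34/188) + 42342)*(-20535 - 44) = ((-2 - 34*1/188) + 42342)*(-20579) = ((-2 - 17/94) + 42342)*(-20579) = (-205/94 + 42342)*(-20579) = (3979943/94)*(-20579) = -81903246997/94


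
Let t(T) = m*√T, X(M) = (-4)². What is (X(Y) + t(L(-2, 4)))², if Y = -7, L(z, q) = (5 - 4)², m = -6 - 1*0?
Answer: 100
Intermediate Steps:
m = -6 (m = -6 + 0 = -6)
L(z, q) = 1 (L(z, q) = 1² = 1)
X(M) = 16
t(T) = -6*√T
(X(Y) + t(L(-2, 4)))² = (16 - 6*√1)² = (16 - 6*1)² = (16 - 6)² = 10² = 100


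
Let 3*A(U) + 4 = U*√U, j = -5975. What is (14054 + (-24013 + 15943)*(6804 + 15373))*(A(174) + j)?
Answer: 3208472290144/3 - 10379351488*√174 ≈ 9.3258e+11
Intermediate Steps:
A(U) = -4/3 + U^(3/2)/3 (A(U) = -4/3 + (U*√U)/3 = -4/3 + U^(3/2)/3)
(14054 + (-24013 + 15943)*(6804 + 15373))*(A(174) + j) = (14054 + (-24013 + 15943)*(6804 + 15373))*((-4/3 + 174^(3/2)/3) - 5975) = (14054 - 8070*22177)*((-4/3 + (174*√174)/3) - 5975) = (14054 - 178968390)*((-4/3 + 58*√174) - 5975) = -178954336*(-17929/3 + 58*√174) = 3208472290144/3 - 10379351488*√174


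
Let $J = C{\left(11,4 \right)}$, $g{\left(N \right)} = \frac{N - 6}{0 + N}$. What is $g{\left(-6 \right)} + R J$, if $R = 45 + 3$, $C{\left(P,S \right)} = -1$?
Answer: $-46$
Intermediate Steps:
$g{\left(N \right)} = \frac{-6 + N}{N}$
$R = 48$
$J = -1$
$g{\left(-6 \right)} + R J = \frac{-6 - 6}{-6} + 48 \left(-1\right) = \left(- \frac{1}{6}\right) \left(-12\right) - 48 = 2 - 48 = -46$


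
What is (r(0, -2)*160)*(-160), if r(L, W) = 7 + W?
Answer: -128000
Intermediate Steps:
(r(0, -2)*160)*(-160) = ((7 - 2)*160)*(-160) = (5*160)*(-160) = 800*(-160) = -128000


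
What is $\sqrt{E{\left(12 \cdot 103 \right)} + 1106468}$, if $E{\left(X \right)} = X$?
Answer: $2 \sqrt{276926} \approx 1052.5$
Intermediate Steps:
$\sqrt{E{\left(12 \cdot 103 \right)} + 1106468} = \sqrt{12 \cdot 103 + 1106468} = \sqrt{1236 + 1106468} = \sqrt{1107704} = 2 \sqrt{276926}$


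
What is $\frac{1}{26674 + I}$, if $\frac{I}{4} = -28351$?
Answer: $- \frac{1}{86730} \approx -1.153 \cdot 10^{-5}$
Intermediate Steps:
$I = -113404$ ($I = 4 \left(-28351\right) = -113404$)
$\frac{1}{26674 + I} = \frac{1}{26674 - 113404} = \frac{1}{-86730} = - \frac{1}{86730}$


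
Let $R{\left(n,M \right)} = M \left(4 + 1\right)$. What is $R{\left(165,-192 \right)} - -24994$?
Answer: $24034$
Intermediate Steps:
$R{\left(n,M \right)} = 5 M$ ($R{\left(n,M \right)} = M 5 = 5 M$)
$R{\left(165,-192 \right)} - -24994 = 5 \left(-192\right) - -24994 = -960 + 24994 = 24034$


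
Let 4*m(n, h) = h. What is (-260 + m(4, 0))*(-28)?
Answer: 7280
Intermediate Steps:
m(n, h) = h/4
(-260 + m(4, 0))*(-28) = (-260 + (¼)*0)*(-28) = (-260 + 0)*(-28) = -260*(-28) = 7280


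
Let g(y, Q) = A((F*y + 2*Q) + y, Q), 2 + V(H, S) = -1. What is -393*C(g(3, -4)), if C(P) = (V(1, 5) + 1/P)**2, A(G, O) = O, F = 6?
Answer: -66417/16 ≈ -4151.1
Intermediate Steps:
V(H, S) = -3 (V(H, S) = -2 - 1 = -3)
g(y, Q) = Q
C(P) = (-3 + 1/P)**2
-393*C(g(3, -4)) = -393*(1 - 3*(-4))**2/(-4)**2 = -393*(1 + 12)**2/16 = -393*13**2/16 = -393*169/16 = -66417/16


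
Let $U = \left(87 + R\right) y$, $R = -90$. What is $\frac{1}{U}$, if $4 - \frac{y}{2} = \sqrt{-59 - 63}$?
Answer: $- \frac{1}{207} - \frac{i \sqrt{122}}{828} \approx -0.0048309 - 0.01334 i$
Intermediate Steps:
$y = 8 - 2 i \sqrt{122}$ ($y = 8 - 2 \sqrt{-59 - 63} = 8 - 2 \sqrt{-122} = 8 - 2 i \sqrt{122} \approx 8.0 - 22.091 i$)
$U = -24 + 6 i \sqrt{122}$ ($U = \left(87 - 90\right) \left(8 - 2 i \sqrt{122}\right) = - 3 \left(8 - 2 i \sqrt{122}\right) = -24 + 6 i \sqrt{122} \approx -24.0 + 66.272 i$)
$\frac{1}{U} = \frac{1}{-24 + 6 i \sqrt{122}}$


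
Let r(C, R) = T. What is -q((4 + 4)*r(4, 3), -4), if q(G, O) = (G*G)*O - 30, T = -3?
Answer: 2334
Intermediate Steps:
r(C, R) = -3
q(G, O) = -30 + O*G² (q(G, O) = G²*O - 30 = O*G² - 30 = -30 + O*G²)
-q((4 + 4)*r(4, 3), -4) = -(-30 - 4*9*(4 + 4)²) = -(-30 - 4*(8*(-3))²) = -(-30 - 4*(-24)²) = -(-30 - 4*576) = -(-30 - 2304) = -1*(-2334) = 2334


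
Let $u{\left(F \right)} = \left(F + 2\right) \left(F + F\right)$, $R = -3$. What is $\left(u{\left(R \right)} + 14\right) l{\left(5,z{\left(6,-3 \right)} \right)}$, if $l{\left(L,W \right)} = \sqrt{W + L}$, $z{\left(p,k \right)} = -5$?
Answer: $0$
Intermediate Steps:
$u{\left(F \right)} = 2 F \left(2 + F\right)$ ($u{\left(F \right)} = \left(2 + F\right) 2 F = 2 F \left(2 + F\right)$)
$l{\left(L,W \right)} = \sqrt{L + W}$
$\left(u{\left(R \right)} + 14\right) l{\left(5,z{\left(6,-3 \right)} \right)} = \left(2 \left(-3\right) \left(2 - 3\right) + 14\right) \sqrt{5 - 5} = \left(2 \left(-3\right) \left(-1\right) + 14\right) \sqrt{0} = \left(6 + 14\right) 0 = 20 \cdot 0 = 0$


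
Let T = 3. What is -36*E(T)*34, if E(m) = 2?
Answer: -2448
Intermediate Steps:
-36*E(T)*34 = -36*2*34 = -72*34 = -2448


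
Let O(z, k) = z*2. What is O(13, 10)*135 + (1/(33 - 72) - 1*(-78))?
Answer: 139931/39 ≈ 3588.0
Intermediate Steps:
O(z, k) = 2*z
O(13, 10)*135 + (1/(33 - 72) - 1*(-78)) = (2*13)*135 + (1/(33 - 72) - 1*(-78)) = 26*135 + (1/(-39) + 78) = 3510 + (-1/39 + 78) = 3510 + 3041/39 = 139931/39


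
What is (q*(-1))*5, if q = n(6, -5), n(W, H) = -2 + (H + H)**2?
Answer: -490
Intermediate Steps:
n(W, H) = -2 + 4*H**2 (n(W, H) = -2 + (2*H)**2 = -2 + 4*H**2)
q = 98 (q = -2 + 4*(-5)**2 = -2 + 4*25 = -2 + 100 = 98)
(q*(-1))*5 = (98*(-1))*5 = -98*5 = -490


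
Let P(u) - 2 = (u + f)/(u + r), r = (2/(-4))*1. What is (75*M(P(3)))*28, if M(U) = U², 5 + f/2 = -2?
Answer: 12096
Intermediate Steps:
f = -14 (f = -10 + 2*(-2) = -10 - 4 = -14)
r = -½ (r = (2*(-¼))*1 = -½*1 = -½ ≈ -0.50000)
P(u) = 2 + (-14 + u)/(-½ + u) (P(u) = 2 + (u - 14)/(u - ½) = 2 + (-14 + u)/(-½ + u))
(75*M(P(3)))*28 = (75*(6*(-5 + 3)/(-1 + 2*3))²)*28 = (75*(6*(-2)/(-1 + 6))²)*28 = (75*(6*(-2)/5)²)*28 = (75*(6*(⅕)*(-2))²)*28 = (75*(-12/5)²)*28 = (75*(144/25))*28 = 432*28 = 12096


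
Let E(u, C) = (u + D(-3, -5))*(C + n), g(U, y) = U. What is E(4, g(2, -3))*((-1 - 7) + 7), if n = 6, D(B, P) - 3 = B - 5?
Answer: 8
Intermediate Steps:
D(B, P) = -2 + B (D(B, P) = 3 + (B - 5) = 3 + (-5 + B) = -2 + B)
E(u, C) = (-5 + u)*(6 + C) (E(u, C) = (u + (-2 - 3))*(C + 6) = (u - 5)*(6 + C) = (-5 + u)*(6 + C))
E(4, g(2, -3))*((-1 - 7) + 7) = (-30 - 5*2 + 6*4 + 2*4)*((-1 - 7) + 7) = (-30 - 10 + 24 + 8)*(-8 + 7) = -8*(-1) = 8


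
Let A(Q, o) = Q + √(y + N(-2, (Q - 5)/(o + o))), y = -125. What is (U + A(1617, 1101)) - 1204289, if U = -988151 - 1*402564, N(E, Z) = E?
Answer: -2593387 + I*√127 ≈ -2.5934e+6 + 11.269*I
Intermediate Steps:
U = -1390715 (U = -988151 - 402564 = -1390715)
A(Q, o) = Q + I*√127 (A(Q, o) = Q + √(-125 - 2) = Q + √(-127) = Q + I*√127)
(U + A(1617, 1101)) - 1204289 = (-1390715 + (1617 + I*√127)) - 1204289 = (-1389098 + I*√127) - 1204289 = -2593387 + I*√127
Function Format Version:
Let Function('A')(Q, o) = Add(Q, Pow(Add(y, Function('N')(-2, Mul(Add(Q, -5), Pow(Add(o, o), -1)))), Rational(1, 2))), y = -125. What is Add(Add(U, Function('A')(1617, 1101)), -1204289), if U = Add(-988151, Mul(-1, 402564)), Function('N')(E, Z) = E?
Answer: Add(-2593387, Mul(I, Pow(127, Rational(1, 2)))) ≈ Add(-2.5934e+6, Mul(11.269, I))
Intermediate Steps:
U = -1390715 (U = Add(-988151, -402564) = -1390715)
Function('A')(Q, o) = Add(Q, Mul(I, Pow(127, Rational(1, 2)))) (Function('A')(Q, o) = Add(Q, Pow(Add(-125, -2), Rational(1, 2))) = Add(Q, Pow(-127, Rational(1, 2))) = Add(Q, Mul(I, Pow(127, Rational(1, 2)))))
Add(Add(U, Function('A')(1617, 1101)), -1204289) = Add(Add(-1390715, Add(1617, Mul(I, Pow(127, Rational(1, 2))))), -1204289) = Add(Add(-1389098, Mul(I, Pow(127, Rational(1, 2)))), -1204289) = Add(-2593387, Mul(I, Pow(127, Rational(1, 2))))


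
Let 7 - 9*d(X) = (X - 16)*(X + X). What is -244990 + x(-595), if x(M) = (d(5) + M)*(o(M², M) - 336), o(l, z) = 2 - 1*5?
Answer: -47692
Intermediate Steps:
o(l, z) = -3 (o(l, z) = 2 - 5 = -3)
d(X) = 7/9 - 2*X*(-16 + X)/9 (d(X) = 7/9 - (X - 16)*(X + X)/9 = 7/9 - (-16 + X)*2*X/9 = 7/9 - 2*X*(-16 + X)/9)
x(M) = -4407 - 339*M (x(M) = ((7/9 - 2/9*5² + (32/9)*5) + M)*(-3 - 336) = ((7/9 - 2/9*25 + 160/9) + M)*(-339) = ((7/9 - 50/9 + 160/9) + M)*(-339) = (13 + M)*(-339) = -4407 - 339*M)
-244990 + x(-595) = -244990 + (-4407 - 339*(-595)) = -244990 + (-4407 + 201705) = -244990 + 197298 = -47692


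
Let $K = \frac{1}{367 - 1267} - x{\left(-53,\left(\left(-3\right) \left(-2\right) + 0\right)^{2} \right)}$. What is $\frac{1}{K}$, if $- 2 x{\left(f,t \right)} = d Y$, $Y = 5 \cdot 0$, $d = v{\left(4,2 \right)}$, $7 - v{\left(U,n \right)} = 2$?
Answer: $-900$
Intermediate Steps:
$v{\left(U,n \right)} = 5$ ($v{\left(U,n \right)} = 7 - 2 = 5$)
$d = 5$
$Y = 0$
$x{\left(f,t \right)} = 0$ ($x{\left(f,t \right)} = - \frac{5 \cdot 0}{2} = \left(- \frac{1}{2}\right) 0 = 0$)
$K = - \frac{1}{900}$ ($K = \frac{1}{367 - 1267} - 0 = \frac{1}{-900} + 0 = - \frac{1}{900} + 0 = - \frac{1}{900} \approx -0.0011111$)
$\frac{1}{K} = \frac{1}{- \frac{1}{900}} = -900$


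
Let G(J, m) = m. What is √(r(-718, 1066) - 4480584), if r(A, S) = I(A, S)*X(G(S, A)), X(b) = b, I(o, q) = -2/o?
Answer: I*√4480586 ≈ 2116.7*I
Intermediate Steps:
r(A, S) = -2 (r(A, S) = (-2/A)*A = -2)
√(r(-718, 1066) - 4480584) = √(-2 - 4480584) = √(-4480586) = I*√4480586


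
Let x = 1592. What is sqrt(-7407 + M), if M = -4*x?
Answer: 5*I*sqrt(551) ≈ 117.37*I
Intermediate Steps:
M = -6368 (M = -4*1592 = -6368)
sqrt(-7407 + M) = sqrt(-7407 - 6368) = sqrt(-13775) = 5*I*sqrt(551)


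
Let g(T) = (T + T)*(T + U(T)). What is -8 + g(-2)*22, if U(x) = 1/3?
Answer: 416/3 ≈ 138.67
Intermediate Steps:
U(x) = ⅓
g(T) = 2*T*(⅓ + T) (g(T) = (T + T)*(T + ⅓) = (2*T)*(⅓ + T) = 2*T*(⅓ + T))
-8 + g(-2)*22 = -8 + ((⅔)*(-2)*(1 + 3*(-2)))*22 = -8 + ((⅔)*(-2)*(1 - 6))*22 = -8 + ((⅔)*(-2)*(-5))*22 = -8 + (20/3)*22 = -8 + 440/3 = 416/3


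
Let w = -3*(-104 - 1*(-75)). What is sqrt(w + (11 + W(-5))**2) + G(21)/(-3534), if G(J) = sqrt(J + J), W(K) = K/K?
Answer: sqrt(231) - sqrt(42)/3534 ≈ 15.197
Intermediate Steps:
W(K) = 1
G(J) = sqrt(2)*sqrt(J) (G(J) = sqrt(2*J) = sqrt(2)*sqrt(J))
w = 87 (w = -3*(-104 + 75) = -3*(-29) = 87)
sqrt(w + (11 + W(-5))**2) + G(21)/(-3534) = sqrt(87 + (11 + 1)**2) + (sqrt(2)*sqrt(21))/(-3534) = sqrt(87 + 12**2) + sqrt(42)*(-1/3534) = sqrt(87 + 144) - sqrt(42)/3534 = sqrt(231) - sqrt(42)/3534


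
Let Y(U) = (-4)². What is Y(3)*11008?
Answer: 176128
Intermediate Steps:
Y(U) = 16
Y(3)*11008 = 16*11008 = 176128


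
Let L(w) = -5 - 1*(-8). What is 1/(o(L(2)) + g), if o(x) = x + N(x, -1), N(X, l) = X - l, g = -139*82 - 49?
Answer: -1/11440 ≈ -8.7413e-5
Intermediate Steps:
L(w) = 3 (L(w) = -5 + 8 = 3)
g = -11447 (g = -11398 - 49 = -11447)
o(x) = 1 + 2*x (o(x) = x + (x - 1*(-1)) = x + (x + 1) = x + (1 + x) = 1 + 2*x)
1/(o(L(2)) + g) = 1/((1 + 2*3) - 11447) = 1/((1 + 6) - 11447) = 1/(7 - 11447) = 1/(-11440) = -1/11440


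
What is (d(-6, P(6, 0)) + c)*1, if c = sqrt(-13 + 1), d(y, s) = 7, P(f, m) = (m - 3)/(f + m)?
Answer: 7 + 2*I*sqrt(3) ≈ 7.0 + 3.4641*I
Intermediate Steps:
P(f, m) = (-3 + m)/(f + m)
c = 2*I*sqrt(3) (c = sqrt(-12) = 2*I*sqrt(3) ≈ 3.4641*I)
(d(-6, P(6, 0)) + c)*1 = (7 + 2*I*sqrt(3))*1 = 7 + 2*I*sqrt(3)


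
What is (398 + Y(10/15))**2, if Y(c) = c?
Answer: 1430416/9 ≈ 1.5894e+5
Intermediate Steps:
(398 + Y(10/15))**2 = (398 + 10/15)**2 = (398 + 10*(1/15))**2 = (398 + 2/3)**2 = (1196/3)**2 = 1430416/9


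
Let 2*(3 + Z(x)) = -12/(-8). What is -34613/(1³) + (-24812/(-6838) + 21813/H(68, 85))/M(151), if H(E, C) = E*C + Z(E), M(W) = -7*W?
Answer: -262808538302693/7592768183 ≈ -34613.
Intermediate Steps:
Z(x) = -9/4 (Z(x) = -3 + (-12/(-8))/2 = -3 + (-12*(-⅛))/2 = -3 + (½)*(3/2) = -3 + ¾ = -9/4)
H(E, C) = -9/4 + C*E (H(E, C) = E*C - 9/4 = C*E - 9/4 = -9/4 + C*E)
-34613/(1³) + (-24812/(-6838) + 21813/H(68, 85))/M(151) = -34613/(1³) + (-24812/(-6838) + 21813/(-9/4 + 85*68))/((-7*151)) = -34613/1 + (-24812*(-1/6838) + 21813/(-9/4 + 5780))/(-1057) = -34613*1 + (12406/3419 + 21813/(23111/4))*(-1/1057) = -34613 + (12406/3419 + 21813*(4/23111))*(-1/1057) = -34613 + (12406/3419 + 7932/2101)*(-1/1057) = -34613 + (53184514/7183319)*(-1/1057) = -34613 - 53184514/7592768183 = -262808538302693/7592768183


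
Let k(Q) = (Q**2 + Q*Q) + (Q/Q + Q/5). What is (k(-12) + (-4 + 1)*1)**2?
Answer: 2010724/25 ≈ 80429.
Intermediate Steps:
k(Q) = 1 + 2*Q**2 + Q/5 (k(Q) = (Q**2 + Q**2) + (1 + Q*(1/5)) = 2*Q**2 + (1 + Q/5) = 1 + 2*Q**2 + Q/5)
(k(-12) + (-4 + 1)*1)**2 = ((1 + 2*(-12)**2 + (1/5)*(-12)) + (-4 + 1)*1)**2 = ((1 + 2*144 - 12/5) - 3*1)**2 = ((1 + 288 - 12/5) - 3)**2 = (1433/5 - 3)**2 = (1418/5)**2 = 2010724/25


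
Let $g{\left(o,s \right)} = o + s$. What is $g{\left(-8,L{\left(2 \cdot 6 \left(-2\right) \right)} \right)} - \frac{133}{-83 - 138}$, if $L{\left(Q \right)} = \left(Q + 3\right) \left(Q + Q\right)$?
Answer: $\frac{221133}{221} \approx 1000.6$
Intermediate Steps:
$L{\left(Q \right)} = 2 Q \left(3 + Q\right)$ ($L{\left(Q \right)} = \left(3 + Q\right) 2 Q = 2 Q \left(3 + Q\right)$)
$g{\left(-8,L{\left(2 \cdot 6 \left(-2\right) \right)} \right)} - \frac{133}{-83 - 138} = \left(-8 + 2 \cdot 2 \cdot 6 \left(-2\right) \left(3 + 2 \cdot 6 \left(-2\right)\right)\right) - \frac{133}{-83 - 138} = \left(-8 + 2 \cdot 12 \left(-2\right) \left(3 + 12 \left(-2\right)\right)\right) - \frac{133}{-221} = \left(-8 + 2 \left(-24\right) \left(3 - 24\right)\right) - - \frac{133}{221} = \left(-8 + 2 \left(-24\right) \left(-21\right)\right) + \frac{133}{221} = \left(-8 + 1008\right) + \frac{133}{221} = 1000 + \frac{133}{221} = \frac{221133}{221}$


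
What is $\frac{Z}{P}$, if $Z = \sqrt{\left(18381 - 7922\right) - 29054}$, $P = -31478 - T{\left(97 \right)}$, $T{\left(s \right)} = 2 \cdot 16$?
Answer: $- \frac{i \sqrt{18595}}{31510} \approx - 0.0043276 i$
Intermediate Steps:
$T{\left(s \right)} = 32$
$P = -31510$ ($P = -31478 - 32 = -31510$)
$Z = i \sqrt{18595}$ ($Z = \sqrt{\left(18381 - 7922\right) - 29054} = \sqrt{10459 - 29054} = \sqrt{-18595} = i \sqrt{18595} \approx 136.36 i$)
$\frac{Z}{P} = \frac{i \sqrt{18595}}{-31510} = i \sqrt{18595} \left(- \frac{1}{31510}\right) = - \frac{i \sqrt{18595}}{31510}$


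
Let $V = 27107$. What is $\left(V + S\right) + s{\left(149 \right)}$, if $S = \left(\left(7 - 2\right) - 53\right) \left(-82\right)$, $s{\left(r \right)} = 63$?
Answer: $31106$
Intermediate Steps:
$S = 3936$ ($S = \left(5 - 53\right) \left(-82\right) = \left(-48\right) \left(-82\right) = 3936$)
$\left(V + S\right) + s{\left(149 \right)} = \left(27107 + 3936\right) + 63 = 31043 + 63 = 31106$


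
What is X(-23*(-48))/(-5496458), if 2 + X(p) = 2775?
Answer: -2773/5496458 ≈ -0.00050451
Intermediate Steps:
X(p) = 2773 (X(p) = -2 + 2775 = 2773)
X(-23*(-48))/(-5496458) = 2773/(-5496458) = 2773*(-1/5496458) = -2773/5496458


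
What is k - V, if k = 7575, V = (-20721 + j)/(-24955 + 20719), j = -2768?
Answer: 32064211/4236 ≈ 7569.5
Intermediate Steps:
V = 23489/4236 (V = (-20721 - 2768)/(-24955 + 20719) = -23489/(-4236) = -23489*(-1/4236) = 23489/4236 ≈ 5.5451)
k - V = 7575 - 1*23489/4236 = 7575 - 23489/4236 = 32064211/4236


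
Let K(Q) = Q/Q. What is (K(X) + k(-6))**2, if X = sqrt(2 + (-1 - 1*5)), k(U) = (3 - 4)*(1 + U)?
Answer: 36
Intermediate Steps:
k(U) = -1 - U (k(U) = -(1 + U) = -1 - U)
X = 2*I (X = sqrt(2 + (-1 - 5)) = sqrt(2 - 6) = sqrt(-4) = 2*I ≈ 2.0*I)
K(Q) = 1
(K(X) + k(-6))**2 = (1 + (-1 - 1*(-6)))**2 = (1 + (-1 + 6))**2 = (1 + 5)**2 = 6**2 = 36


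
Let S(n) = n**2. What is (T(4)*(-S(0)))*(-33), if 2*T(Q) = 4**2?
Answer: 0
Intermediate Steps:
T(Q) = 8 (T(Q) = (1/2)*4**2 = (1/2)*16 = 8)
(T(4)*(-S(0)))*(-33) = (8*(-1*0**2))*(-33) = (8*(-1*0))*(-33) = (8*0)*(-33) = 0*(-33) = 0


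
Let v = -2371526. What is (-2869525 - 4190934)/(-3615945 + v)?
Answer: 1008637/855353 ≈ 1.1792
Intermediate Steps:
(-2869525 - 4190934)/(-3615945 + v) = (-2869525 - 4190934)/(-3615945 - 2371526) = -7060459/(-5987471) = -7060459*(-1/5987471) = 1008637/855353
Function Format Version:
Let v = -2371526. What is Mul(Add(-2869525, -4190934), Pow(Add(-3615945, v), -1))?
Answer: Rational(1008637, 855353) ≈ 1.1792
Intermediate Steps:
Mul(Add(-2869525, -4190934), Pow(Add(-3615945, v), -1)) = Mul(Add(-2869525, -4190934), Pow(Add(-3615945, -2371526), -1)) = Mul(-7060459, Pow(-5987471, -1)) = Mul(-7060459, Rational(-1, 5987471)) = Rational(1008637, 855353)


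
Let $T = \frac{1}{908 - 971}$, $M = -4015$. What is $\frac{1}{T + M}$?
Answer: $- \frac{63}{252946} \approx -0.00024906$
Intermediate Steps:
$T = - \frac{1}{63}$ ($T = \frac{1}{-63} = - \frac{1}{63} \approx -0.015873$)
$\frac{1}{T + M} = \frac{1}{- \frac{1}{63} - 4015} = \frac{1}{- \frac{252946}{63}} = - \frac{63}{252946}$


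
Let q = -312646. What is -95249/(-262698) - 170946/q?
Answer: 37343195581/41065739454 ≈ 0.90935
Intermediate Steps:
-95249/(-262698) - 170946/q = -95249/(-262698) - 170946/(-312646) = -95249*(-1/262698) - 170946*(-1/312646) = 95249/262698 + 85473/156323 = 37343195581/41065739454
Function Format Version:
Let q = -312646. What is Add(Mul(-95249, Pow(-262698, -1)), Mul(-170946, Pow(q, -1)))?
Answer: Rational(37343195581, 41065739454) ≈ 0.90935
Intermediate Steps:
Add(Mul(-95249, Pow(-262698, -1)), Mul(-170946, Pow(q, -1))) = Add(Mul(-95249, Pow(-262698, -1)), Mul(-170946, Pow(-312646, -1))) = Add(Mul(-95249, Rational(-1, 262698)), Mul(-170946, Rational(-1, 312646))) = Add(Rational(95249, 262698), Rational(85473, 156323)) = Rational(37343195581, 41065739454)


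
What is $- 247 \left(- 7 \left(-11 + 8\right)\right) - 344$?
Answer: $-5531$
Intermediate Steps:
$- 247 \left(- 7 \left(-11 + 8\right)\right) - 344 = - 247 \left(\left(-7\right) \left(-3\right)\right) - 344 = \left(-247\right) 21 - 344 = -5187 - 344 = -5531$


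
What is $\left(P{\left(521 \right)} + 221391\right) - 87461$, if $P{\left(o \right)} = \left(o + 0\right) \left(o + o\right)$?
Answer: $676812$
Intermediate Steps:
$P{\left(o \right)} = 2 o^{2}$ ($P{\left(o \right)} = o 2 o = 2 o^{2}$)
$\left(P{\left(521 \right)} + 221391\right) - 87461 = \left(2 \cdot 521^{2} + 221391\right) - 87461 = \left(2 \cdot 271441 + 221391\right) - 87461 = \left(542882 + 221391\right) - 87461 = 764273 - 87461 = 676812$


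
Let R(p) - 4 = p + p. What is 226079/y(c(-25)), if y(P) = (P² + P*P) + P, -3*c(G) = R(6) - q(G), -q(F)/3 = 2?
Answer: 2034711/902 ≈ 2255.8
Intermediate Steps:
q(F) = -6 (q(F) = -3*2 = -6)
R(p) = 4 + 2*p (R(p) = 4 + (p + p) = 4 + 2*p)
c(G) = -22/3 (c(G) = -((4 + 2*6) - 1*(-6))/3 = -((4 + 12) + 6)/3 = -(16 + 6)/3 = -⅓*22 = -22/3)
y(P) = P + 2*P² (y(P) = (P² + P²) + P = 2*P² + P = P + 2*P²)
226079/y(c(-25)) = 226079/((-22*(1 + 2*(-22/3))/3)) = 226079/((-22*(1 - 44/3)/3)) = 226079/((-22/3*(-41/3))) = 226079/(902/9) = 226079*(9/902) = 2034711/902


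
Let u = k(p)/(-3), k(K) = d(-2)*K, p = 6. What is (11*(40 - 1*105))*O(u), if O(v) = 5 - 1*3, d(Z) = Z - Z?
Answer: -1430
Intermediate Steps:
d(Z) = 0
k(K) = 0 (k(K) = 0*K = 0)
u = 0 (u = 0/(-3) = 0*(-⅓) = 0)
O(v) = 2 (O(v) = 5 - 3 = 2)
(11*(40 - 1*105))*O(u) = (11*(40 - 1*105))*2 = (11*(40 - 105))*2 = (11*(-65))*2 = -715*2 = -1430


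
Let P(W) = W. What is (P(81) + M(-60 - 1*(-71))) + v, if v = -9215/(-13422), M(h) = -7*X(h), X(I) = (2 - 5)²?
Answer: 250811/13422 ≈ 18.687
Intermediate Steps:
X(I) = 9 (X(I) = (-3)² = 9)
M(h) = -63 (M(h) = -7*9 = -63)
v = 9215/13422 (v = -9215*(-1/13422) = 9215/13422 ≈ 0.68656)
(P(81) + M(-60 - 1*(-71))) + v = (81 - 63) + 9215/13422 = 18 + 9215/13422 = 250811/13422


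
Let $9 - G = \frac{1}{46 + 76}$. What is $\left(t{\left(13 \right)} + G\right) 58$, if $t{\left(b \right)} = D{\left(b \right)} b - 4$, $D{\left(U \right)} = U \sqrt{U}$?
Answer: $\frac{17661}{61} + 9802 \sqrt{13} \approx 35631.0$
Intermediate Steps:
$G = \frac{1097}{122}$ ($G = 9 - \frac{1}{46 + 76} = 9 - \frac{1}{122} = \frac{1097}{122} \approx 8.9918$)
$D{\left(U \right)} = U^{\frac{3}{2}}$
$t{\left(b \right)} = -4 + b^{\frac{5}{2}}$ ($t{\left(b \right)} = b^{\frac{3}{2}} b - 4 = b^{\frac{5}{2}} - 4 = -4 + b^{\frac{5}{2}}$)
$\left(t{\left(13 \right)} + G\right) 58 = \left(\left(-4 + 13^{\frac{5}{2}}\right) + \frac{1097}{122}\right) 58 = \left(\left(-4 + 169 \sqrt{13}\right) + \frac{1097}{122}\right) 58 = \left(\frac{609}{122} + 169 \sqrt{13}\right) 58 = \frac{17661}{61} + 9802 \sqrt{13}$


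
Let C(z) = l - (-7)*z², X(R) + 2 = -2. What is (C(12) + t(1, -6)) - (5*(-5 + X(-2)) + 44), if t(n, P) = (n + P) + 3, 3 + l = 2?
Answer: 1006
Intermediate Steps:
l = -1 (l = -3 + 2 = -1)
X(R) = -4 (X(R) = -2 - 2 = -4)
t(n, P) = 3 + P + n (t(n, P) = (P + n) + 3 = 3 + P + n)
C(z) = -1 + 7*z² (C(z) = -1 - (-7)*z² = -1 + 7*z²)
(C(12) + t(1, -6)) - (5*(-5 + X(-2)) + 44) = ((-1 + 7*12²) + (3 - 6 + 1)) - (5*(-5 - 4) + 44) = ((-1 + 7*144) - 2) - (5*(-9) + 44) = ((-1 + 1008) - 2) - (-45 + 44) = (1007 - 2) - 1*(-1) = 1005 + 1 = 1006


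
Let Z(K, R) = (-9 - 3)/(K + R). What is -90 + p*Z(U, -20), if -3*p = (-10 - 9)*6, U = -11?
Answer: -2334/31 ≈ -75.290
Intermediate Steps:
p = 38 (p = -(-10 - 9)*6/3 = -(-19)*6/3 = -⅓*(-114) = 38)
Z(K, R) = -12/(K + R)
-90 + p*Z(U, -20) = -90 + 38*(-12/(-11 - 20)) = -90 + 38*(-12/(-31)) = -90 + 38*(-12*(-1/31)) = -90 + 38*(12/31) = -90 + 456/31 = -2334/31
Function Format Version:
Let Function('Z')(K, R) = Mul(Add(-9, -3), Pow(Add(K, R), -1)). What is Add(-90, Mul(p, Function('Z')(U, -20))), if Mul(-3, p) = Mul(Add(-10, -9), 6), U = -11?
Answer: Rational(-2334, 31) ≈ -75.290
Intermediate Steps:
p = 38 (p = Mul(Rational(-1, 3), Mul(Add(-10, -9), 6)) = Mul(Rational(-1, 3), Mul(-19, 6)) = Mul(Rational(-1, 3), -114) = 38)
Function('Z')(K, R) = Mul(-12, Pow(Add(K, R), -1))
Add(-90, Mul(p, Function('Z')(U, -20))) = Add(-90, Mul(38, Mul(-12, Pow(Add(-11, -20), -1)))) = Add(-90, Mul(38, Mul(-12, Pow(-31, -1)))) = Add(-90, Mul(38, Mul(-12, Rational(-1, 31)))) = Add(-90, Mul(38, Rational(12, 31))) = Add(-90, Rational(456, 31)) = Rational(-2334, 31)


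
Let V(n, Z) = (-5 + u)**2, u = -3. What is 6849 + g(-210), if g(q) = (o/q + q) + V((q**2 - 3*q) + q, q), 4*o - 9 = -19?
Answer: 563053/84 ≈ 6703.0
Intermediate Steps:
o = -5/2 (o = 9/4 + (1/4)*(-19) = 9/4 - 19/4 = -5/2 ≈ -2.5000)
V(n, Z) = 64 (V(n, Z) = (-5 - 3)**2 = (-8)**2 = 64)
g(q) = 64 + q - 5/(2*q) (g(q) = (-5/(2*q) + q) + 64 = (q - 5/(2*q)) + 64 = 64 + q - 5/(2*q))
6849 + g(-210) = 6849 + (64 - 210 - 5/2/(-210)) = 6849 + (64 - 210 - 5/2*(-1/210)) = 6849 + (64 - 210 + 1/84) = 6849 - 12263/84 = 563053/84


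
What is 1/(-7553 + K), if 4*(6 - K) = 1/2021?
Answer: -8084/61009949 ≈ -0.00013250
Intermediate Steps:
K = 48503/8084 (K = 6 - ¼/2021 = 6 - ¼*1/2021 = 6 - 1/8084 = 48503/8084 ≈ 5.9999)
1/(-7553 + K) = 1/(-7553 + 48503/8084) = 1/(-61009949/8084) = -8084/61009949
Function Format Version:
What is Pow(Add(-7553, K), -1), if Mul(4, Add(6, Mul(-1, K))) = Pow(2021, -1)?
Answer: Rational(-8084, 61009949) ≈ -0.00013250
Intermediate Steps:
K = Rational(48503, 8084) (K = Add(6, Mul(Rational(-1, 4), Pow(2021, -1))) = Add(6, Mul(Rational(-1, 4), Rational(1, 2021))) = Add(6, Rational(-1, 8084)) = Rational(48503, 8084) ≈ 5.9999)
Pow(Add(-7553, K), -1) = Pow(Add(-7553, Rational(48503, 8084)), -1) = Pow(Rational(-61009949, 8084), -1) = Rational(-8084, 61009949)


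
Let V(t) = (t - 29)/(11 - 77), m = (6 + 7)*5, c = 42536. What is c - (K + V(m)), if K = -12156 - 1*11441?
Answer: 727469/11 ≈ 66134.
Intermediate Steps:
K = -23597 (K = -12156 - 11441 = -23597)
m = 65 (m = 13*5 = 65)
V(t) = 29/66 - t/66 (V(t) = (-29 + t)/(-66) = (-29 + t)*(-1/66) = 29/66 - t/66)
c - (K + V(m)) = 42536 - (-23597 + (29/66 - 1/66*65)) = 42536 - (-23597 + (29/66 - 65/66)) = 42536 - (-23597 - 6/11) = 42536 - 1*(-259573/11) = 42536 + 259573/11 = 727469/11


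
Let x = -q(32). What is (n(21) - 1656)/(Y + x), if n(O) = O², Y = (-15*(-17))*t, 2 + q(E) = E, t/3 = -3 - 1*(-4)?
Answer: -81/49 ≈ -1.6531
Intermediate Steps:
t = 3 (t = 3*(-3 - 1*(-4)) = 3*(-3 + 4) = 3*1 = 3)
q(E) = -2 + E
Y = 765 (Y = -15*(-17)*3 = 255*3 = 765)
x = -30 (x = -(-2 + 32) = -1*30 = -30)
(n(21) - 1656)/(Y + x) = (21² - 1656)/(765 - 30) = (441 - 1656)/735 = -1215*1/735 = -81/49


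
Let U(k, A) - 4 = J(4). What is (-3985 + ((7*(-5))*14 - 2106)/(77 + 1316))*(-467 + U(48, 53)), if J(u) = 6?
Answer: 2538041357/1393 ≈ 1.8220e+6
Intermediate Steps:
U(k, A) = 10 (U(k, A) = 4 + 6 = 10)
(-3985 + ((7*(-5))*14 - 2106)/(77 + 1316))*(-467 + U(48, 53)) = (-3985 + ((7*(-5))*14 - 2106)/(77 + 1316))*(-467 + 10) = (-3985 + (-35*14 - 2106)/1393)*(-457) = (-3985 + (-490 - 2106)*(1/1393))*(-457) = (-3985 - 2596*1/1393)*(-457) = (-3985 - 2596/1393)*(-457) = -5553701/1393*(-457) = 2538041357/1393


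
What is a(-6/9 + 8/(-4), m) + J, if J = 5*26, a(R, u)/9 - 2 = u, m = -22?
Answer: -50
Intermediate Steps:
a(R, u) = 18 + 9*u
J = 130
a(-6/9 + 8/(-4), m) + J = (18 + 9*(-22)) + 130 = (18 - 198) + 130 = -180 + 130 = -50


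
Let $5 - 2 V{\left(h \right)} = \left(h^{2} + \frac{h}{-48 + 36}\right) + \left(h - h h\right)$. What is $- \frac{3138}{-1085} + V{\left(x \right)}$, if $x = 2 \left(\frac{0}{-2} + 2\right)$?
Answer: $\frac{11584}{3255} \approx 3.5588$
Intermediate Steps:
$x = 4$ ($x = 2 \left(0 \left(- \frac{1}{2}\right) + 2\right) = 2 \left(0 + 2\right) = 2 \cdot 2 = 4$)
$V{\left(h \right)} = \frac{5}{2} - \frac{11 h}{24}$ ($V{\left(h \right)} = \frac{5}{2} - \frac{\left(h^{2} + \frac{h}{-48 + 36}\right) + \left(h - h h\right)}{2} = \frac{5}{2} - \frac{\left(h^{2} + \frac{h}{-12}\right) - \left(h^{2} - h\right)}{2} = \frac{5}{2} - \frac{\left(h^{2} - \frac{h}{12}\right) - \left(h^{2} - h\right)}{2} = \frac{5}{2} - \frac{\frac{11}{12} h}{2} = \frac{5}{2} - \frac{11 h}{24}$)
$- \frac{3138}{-1085} + V{\left(x \right)} = - \frac{3138}{-1085} + \left(\frac{5}{2} - \frac{11}{6}\right) = \left(-3138\right) \left(- \frac{1}{1085}\right) + \left(\frac{5}{2} - \frac{11}{6}\right) = \frac{3138}{1085} + \frac{2}{3} = \frac{11584}{3255}$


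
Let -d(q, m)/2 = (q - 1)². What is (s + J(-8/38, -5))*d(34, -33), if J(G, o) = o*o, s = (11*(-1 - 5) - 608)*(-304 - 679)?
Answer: -1443070926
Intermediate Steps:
d(q, m) = -2*(-1 + q)² (d(q, m) = -2*(q - 1)² = -2*(-1 + q)²)
s = 662542 (s = (11*(-6) - 608)*(-983) = (-66 - 608)*(-983) = -674*(-983) = 662542)
J(G, o) = o²
(s + J(-8/38, -5))*d(34, -33) = (662542 + (-5)²)*(-2*(-1 + 34)²) = (662542 + 25)*(-2*33²) = 662567*(-2*1089) = 662567*(-2178) = -1443070926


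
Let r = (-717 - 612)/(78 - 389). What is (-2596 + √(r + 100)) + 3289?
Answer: 693 + √10085419/311 ≈ 703.21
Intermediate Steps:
r = 1329/311 (r = -1329/(-311) = -1329*(-1/311) = 1329/311 ≈ 4.2733)
(-2596 + √(r + 100)) + 3289 = (-2596 + √(1329/311 + 100)) + 3289 = (-2596 + √(32429/311)) + 3289 = (-2596 + √10085419/311) + 3289 = 693 + √10085419/311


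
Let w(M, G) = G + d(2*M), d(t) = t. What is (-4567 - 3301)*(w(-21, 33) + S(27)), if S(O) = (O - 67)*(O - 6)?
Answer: 6679932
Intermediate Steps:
S(O) = (-67 + O)*(-6 + O)
w(M, G) = G + 2*M
(-4567 - 3301)*(w(-21, 33) + S(27)) = (-4567 - 3301)*((33 + 2*(-21)) + (402 + 27² - 73*27)) = -7868*((33 - 42) + (402 + 729 - 1971)) = -7868*(-9 - 840) = -7868*(-849) = 6679932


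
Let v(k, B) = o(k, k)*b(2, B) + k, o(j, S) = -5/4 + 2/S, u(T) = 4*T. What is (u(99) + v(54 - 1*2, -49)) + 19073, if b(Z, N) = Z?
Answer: 507483/26 ≈ 19519.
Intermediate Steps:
o(j, S) = -5/4 + 2/S (o(j, S) = -5*1/4 + 2/S = -5/4 + 2/S)
v(k, B) = -5/2 + k + 4/k (v(k, B) = (-5/4 + 2/k)*2 + k = (-5/2 + 4/k) + k = -5/2 + k + 4/k)
(u(99) + v(54 - 1*2, -49)) + 19073 = (4*99 + (-5/2 + (54 - 1*2) + 4/(54 - 1*2))) + 19073 = (396 + (-5/2 + (54 - 2) + 4/(54 - 2))) + 19073 = (396 + (-5/2 + 52 + 4/52)) + 19073 = (396 + (-5/2 + 52 + 4*(1/52))) + 19073 = (396 + (-5/2 + 52 + 1/13)) + 19073 = (396 + 1289/26) + 19073 = 11585/26 + 19073 = 507483/26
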